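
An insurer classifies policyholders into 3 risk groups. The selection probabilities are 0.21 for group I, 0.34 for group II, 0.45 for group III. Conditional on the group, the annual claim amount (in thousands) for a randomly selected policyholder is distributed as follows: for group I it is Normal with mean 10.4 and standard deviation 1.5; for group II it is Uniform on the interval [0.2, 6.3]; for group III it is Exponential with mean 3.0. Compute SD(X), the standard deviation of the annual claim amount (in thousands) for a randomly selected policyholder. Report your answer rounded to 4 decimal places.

Per component, I: μ=10.4, E[X²]=110.41; II: μ=3.25, E[X²]=13.6633; III: μ=3, E[X²]=18.
E[X] = 0.21·10.4 + 0.34·3.25 + 0.45·3 = 4.639.
E[X²] = 0.21·110.41 + 0.34·13.6633 + 0.45·18 = 35.9316.
Var(X) = E[X²] − (E[X])² = 35.9316 − 21.5203 = 14.4113.
SD(X) = √14.4113 = 3.79622.

3.7962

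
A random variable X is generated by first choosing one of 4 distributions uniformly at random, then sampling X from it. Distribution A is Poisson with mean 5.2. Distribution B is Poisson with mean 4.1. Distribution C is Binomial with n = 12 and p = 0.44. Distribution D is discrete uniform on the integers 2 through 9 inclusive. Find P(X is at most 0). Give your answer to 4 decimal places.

0.0058

Conditional on each component, P(X ≤ 0): A: 0.00551656; B: 0.0165727; C: 0.000951166; D: 0.
By total probability, P(X ≤ 0) = 0.25·0.00551656 + 0.25·0.0165727 + 0.25·0.000951166 + 0.25·0 = 0.0057601.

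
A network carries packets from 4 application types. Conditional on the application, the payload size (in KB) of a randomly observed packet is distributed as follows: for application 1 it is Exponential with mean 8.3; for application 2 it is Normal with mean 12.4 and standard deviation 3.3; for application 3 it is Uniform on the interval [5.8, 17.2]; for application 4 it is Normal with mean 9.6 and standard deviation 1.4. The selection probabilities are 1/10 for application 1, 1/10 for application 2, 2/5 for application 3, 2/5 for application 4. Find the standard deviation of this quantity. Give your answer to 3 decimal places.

3.829

Per component, 1: μ=8.3, E[X²]=137.78; 2: μ=12.4, E[X²]=164.65; 3: μ=11.5, E[X²]=143.08; 4: μ=9.6, E[X²]=94.12.
E[X] = 0.1·8.3 + 0.1·12.4 + 0.4·11.5 + 0.4·9.6 = 10.51.
E[X²] = 0.1·137.78 + 0.1·164.65 + 0.4·143.08 + 0.4·94.12 = 125.123.
Var(X) = E[X²] − (E[X])² = 125.123 − 110.46 = 14.6629.
SD(X) = √14.6629 = 3.82922.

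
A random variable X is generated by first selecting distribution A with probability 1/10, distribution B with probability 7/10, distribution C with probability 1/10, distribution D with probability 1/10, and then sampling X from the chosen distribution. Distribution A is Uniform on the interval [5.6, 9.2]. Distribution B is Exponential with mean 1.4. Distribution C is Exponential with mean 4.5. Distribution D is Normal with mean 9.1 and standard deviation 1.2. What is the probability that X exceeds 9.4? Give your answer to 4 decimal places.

0.0534

Conditional on each component, P(X > 9.4): A: 0; B: 0.00121345; C: 0.123825; D: 0.401294.
By total probability, P(X > 9.4) = 0.1·0 + 0.7·0.00121345 + 0.1·0.123825 + 0.1·0.401294 = 0.0533612.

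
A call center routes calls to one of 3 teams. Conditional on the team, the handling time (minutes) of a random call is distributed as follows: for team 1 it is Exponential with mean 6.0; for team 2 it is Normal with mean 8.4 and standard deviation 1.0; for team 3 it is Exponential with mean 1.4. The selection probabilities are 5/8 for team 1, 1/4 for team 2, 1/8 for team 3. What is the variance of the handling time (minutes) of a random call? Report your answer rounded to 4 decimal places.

27.0794

Per component, 1: μ=6, E[X²]=72; 2: μ=8.4, E[X²]=71.56; 3: μ=1.4, E[X²]=3.92.
E[X] = 0.625·6 + 0.25·8.4 + 0.125·1.4 = 6.025.
E[X²] = 0.625·72 + 0.25·71.56 + 0.125·3.92 = 63.38.
Var(X) = E[X²] − (E[X])² = 63.38 − 36.3006 = 27.0794.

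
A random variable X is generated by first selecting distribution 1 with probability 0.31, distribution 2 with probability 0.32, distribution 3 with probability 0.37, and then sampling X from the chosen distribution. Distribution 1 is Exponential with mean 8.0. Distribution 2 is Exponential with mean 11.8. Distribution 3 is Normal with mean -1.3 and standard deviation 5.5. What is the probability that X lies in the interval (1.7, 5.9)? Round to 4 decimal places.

0.2584

Conditional on each component, P(1.7 < X < 5.9): 1: 0.330252; 2: 0.259298; 3: 0.197469.
By total probability, P(1.7 < X < 5.9) = 0.31·0.330252 + 0.32·0.259298 + 0.37·0.197469 = 0.258417.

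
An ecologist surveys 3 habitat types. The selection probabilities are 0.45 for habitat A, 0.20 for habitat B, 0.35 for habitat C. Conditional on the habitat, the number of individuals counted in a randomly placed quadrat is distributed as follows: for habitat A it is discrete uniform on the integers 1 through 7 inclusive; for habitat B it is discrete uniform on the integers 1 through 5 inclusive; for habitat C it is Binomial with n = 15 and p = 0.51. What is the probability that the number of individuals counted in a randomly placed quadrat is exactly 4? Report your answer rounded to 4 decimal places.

Conditional on each habitat, P(X = 4): A: 0.142857; B: 0.2; C: 0.0361052.
By total probability, P(X = 4) = 0.45·0.142857 + 0.2·0.2 + 0.35·0.0361052 = 0.116923.

0.1169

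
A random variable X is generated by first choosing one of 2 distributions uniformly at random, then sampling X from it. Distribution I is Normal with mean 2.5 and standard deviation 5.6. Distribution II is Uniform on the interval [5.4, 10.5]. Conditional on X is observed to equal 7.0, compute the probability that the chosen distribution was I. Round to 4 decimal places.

Likelihoods f(7.0 | ·): I: 0.0515827; II: 0.196078.
Posterior ∝ prior × likelihood. Numerator for I: 0.5·0.0515827 = 0.0257914.
Normalizing constant: 0.5·0.0515827 + 0.5·0.196078 = 0.123831.
P(I | observation) = 0.0257914 / 0.123831 = 0.208279.

0.2083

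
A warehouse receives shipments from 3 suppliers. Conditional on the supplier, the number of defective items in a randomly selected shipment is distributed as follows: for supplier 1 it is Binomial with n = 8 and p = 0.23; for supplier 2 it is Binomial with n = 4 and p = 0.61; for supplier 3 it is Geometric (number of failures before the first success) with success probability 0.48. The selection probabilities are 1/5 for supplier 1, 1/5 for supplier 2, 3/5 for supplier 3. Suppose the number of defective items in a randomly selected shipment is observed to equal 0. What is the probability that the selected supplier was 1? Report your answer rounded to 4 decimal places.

Likelihoods P(X=0 | ·): 1: 0.123574; 2: 0.0231344; 3: 0.48.
Posterior ∝ prior × likelihood. Numerator for 1: 0.2·0.123574 = 0.0247147.
Normalizing constant: 0.2·0.123574 + 0.2·0.0231344 + 0.6·0.48 = 0.317342.
P(1 | observation) = 0.0247147 / 0.317342 = 0.0778805.

0.0779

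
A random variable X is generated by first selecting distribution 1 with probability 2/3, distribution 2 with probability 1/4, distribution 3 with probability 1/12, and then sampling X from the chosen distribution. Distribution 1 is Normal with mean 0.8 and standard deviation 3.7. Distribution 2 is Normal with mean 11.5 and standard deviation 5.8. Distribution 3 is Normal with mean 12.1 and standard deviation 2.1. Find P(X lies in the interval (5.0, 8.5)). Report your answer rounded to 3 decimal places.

0.119

Conditional on each component, P(5.0 < X < 8.5): 1: 0.109446; 2: 0.171284; 3: 0.042877.
By total probability, P(5.0 < X < 8.5) = 0.666667·0.109446 + 0.25·0.171284 + 0.0833333·0.042877 = 0.119358.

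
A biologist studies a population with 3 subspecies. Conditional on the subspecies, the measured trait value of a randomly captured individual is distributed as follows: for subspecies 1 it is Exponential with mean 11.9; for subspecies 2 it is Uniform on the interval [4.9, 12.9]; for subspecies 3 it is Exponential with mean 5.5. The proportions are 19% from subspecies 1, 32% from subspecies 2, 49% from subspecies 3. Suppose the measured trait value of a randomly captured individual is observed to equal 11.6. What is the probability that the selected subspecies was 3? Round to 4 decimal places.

Likelihoods f(11.6 | ·): 1: 0.0317035; 2: 0.125; 3: 0.0220633.
Posterior ∝ prior × likelihood. Numerator for 3: 0.49·0.0220633 = 0.010811.
Normalizing constant: 0.19·0.0317035 + 0.32·0.125 + 0.49·0.0220633 = 0.0568347.
P(3 | observation) = 0.010811 / 0.0568347 = 0.190219.

0.1902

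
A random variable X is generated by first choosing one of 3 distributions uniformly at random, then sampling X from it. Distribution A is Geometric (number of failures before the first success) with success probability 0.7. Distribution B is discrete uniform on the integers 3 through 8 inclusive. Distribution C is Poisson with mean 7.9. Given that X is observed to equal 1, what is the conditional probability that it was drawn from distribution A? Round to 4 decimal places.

0.9862

Likelihoods P(X=1 | ·): A: 0.21; B: 0; C: 0.00292887.
Posterior ∝ prior × likelihood. Numerator for A: 0.333333·0.21 = 0.07.
Normalizing constant: 0.333333·0.21 + 0.333333·0 + 0.333333·0.00292887 = 0.0709763.
P(A | observation) = 0.07 / 0.0709763 = 0.986245.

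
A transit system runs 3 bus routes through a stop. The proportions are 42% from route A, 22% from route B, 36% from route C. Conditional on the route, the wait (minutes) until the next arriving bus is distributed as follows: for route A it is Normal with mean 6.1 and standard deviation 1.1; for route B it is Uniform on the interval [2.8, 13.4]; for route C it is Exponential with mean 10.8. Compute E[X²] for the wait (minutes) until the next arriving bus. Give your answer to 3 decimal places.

For each component E[X²] = Var + (mean)², giving A: 38.42; B: 74.9733; C: 233.28.
Overall E[X²] = 0.42·38.42 + 0.22·74.9733 + 0.36·233.28 = 116.611.

116.611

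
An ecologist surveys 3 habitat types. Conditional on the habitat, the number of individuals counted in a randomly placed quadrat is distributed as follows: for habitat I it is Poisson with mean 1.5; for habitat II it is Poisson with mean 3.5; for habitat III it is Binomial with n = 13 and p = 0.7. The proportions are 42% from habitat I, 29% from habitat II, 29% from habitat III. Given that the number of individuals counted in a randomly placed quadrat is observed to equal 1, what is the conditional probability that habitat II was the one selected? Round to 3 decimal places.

Likelihoods P(X=1 | ·): I: 0.334695; II: 0.105691; III: 4.83611e-06.
Posterior ∝ prior × likelihood. Numerator for II: 0.29·0.105691 = 0.0306503.
Normalizing constant: 0.42·0.334695 + 0.29·0.105691 + 0.29·4.83611e-06 = 0.171224.
P(II | observation) = 0.0306503 / 0.171224 = 0.179008.

0.179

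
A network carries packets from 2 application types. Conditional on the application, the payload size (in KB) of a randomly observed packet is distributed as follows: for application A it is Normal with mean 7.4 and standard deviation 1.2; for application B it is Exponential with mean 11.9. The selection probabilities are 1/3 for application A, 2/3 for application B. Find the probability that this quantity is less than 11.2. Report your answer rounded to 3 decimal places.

0.740

Conditional on each application, P(X < 11.2): A: 0.999229; B: 0.609831.
By total probability, P(X < 11.2) = 0.333333·0.999229 + 0.666667·0.609831 = 0.739631.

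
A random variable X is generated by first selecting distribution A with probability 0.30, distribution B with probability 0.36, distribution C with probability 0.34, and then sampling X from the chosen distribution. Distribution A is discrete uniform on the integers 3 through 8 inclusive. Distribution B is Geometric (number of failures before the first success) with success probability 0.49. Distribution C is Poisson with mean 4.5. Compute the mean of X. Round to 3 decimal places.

Component means — A: 5.5; B: 1.04082; C: 4.5.
E[X] = 0.3·5.5 + 0.36·1.04082 + 0.34·4.5 = 3.55469.

3.555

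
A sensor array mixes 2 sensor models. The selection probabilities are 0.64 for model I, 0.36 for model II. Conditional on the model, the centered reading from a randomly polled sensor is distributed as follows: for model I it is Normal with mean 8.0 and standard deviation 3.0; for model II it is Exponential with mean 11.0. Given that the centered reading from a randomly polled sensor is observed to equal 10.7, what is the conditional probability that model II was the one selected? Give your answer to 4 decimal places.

0.1790

Likelihoods f(10.7 | ·): I: 0.0886951; II: 0.0343682.
Posterior ∝ prior × likelihood. Numerator for II: 0.36·0.0343682 = 0.0123726.
Normalizing constant: 0.64·0.0886951 + 0.36·0.0343682 = 0.0691374.
P(II | observation) = 0.0123726 / 0.0691374 = 0.178956.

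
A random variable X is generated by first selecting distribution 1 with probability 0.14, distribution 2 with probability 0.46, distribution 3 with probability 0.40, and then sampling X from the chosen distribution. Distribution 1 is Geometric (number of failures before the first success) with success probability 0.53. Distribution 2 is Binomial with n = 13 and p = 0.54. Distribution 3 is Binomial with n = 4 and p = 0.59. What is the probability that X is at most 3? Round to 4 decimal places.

0.4958

Conditional on each component, P(X ≤ 3): 1: 0.951203; 2: 0.0242138; 3: 0.878826.
By total probability, P(X ≤ 3) = 0.14·0.951203 + 0.46·0.0242138 + 0.4·0.878826 = 0.495837.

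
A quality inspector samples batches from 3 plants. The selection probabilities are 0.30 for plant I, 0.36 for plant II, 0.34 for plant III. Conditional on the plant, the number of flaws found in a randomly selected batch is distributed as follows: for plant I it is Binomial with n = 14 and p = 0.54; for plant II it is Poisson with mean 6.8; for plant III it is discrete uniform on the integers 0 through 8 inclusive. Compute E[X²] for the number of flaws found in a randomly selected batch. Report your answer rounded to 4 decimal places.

44.9904

For each component E[X²] = Var + (mean)², giving I: 60.6312; II: 53.04; III: 22.6667.
Overall E[X²] = 0.3·60.6312 + 0.36·53.04 + 0.34·22.6667 = 44.9904.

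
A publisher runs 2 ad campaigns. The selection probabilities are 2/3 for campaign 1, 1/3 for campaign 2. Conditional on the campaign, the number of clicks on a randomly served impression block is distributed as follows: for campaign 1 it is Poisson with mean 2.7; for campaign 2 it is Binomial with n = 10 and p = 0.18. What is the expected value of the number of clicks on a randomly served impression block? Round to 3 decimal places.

2.400

Component means — 1: 2.7; 2: 1.8.
E[X] = 0.666667·2.7 + 0.333333·1.8 = 2.4.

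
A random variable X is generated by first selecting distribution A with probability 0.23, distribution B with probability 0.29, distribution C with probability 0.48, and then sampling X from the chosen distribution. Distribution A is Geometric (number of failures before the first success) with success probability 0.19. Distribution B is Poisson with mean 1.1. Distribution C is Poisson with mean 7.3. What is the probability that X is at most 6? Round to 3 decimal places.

0.662

Conditional on each component, P(X ≤ 6): A: 0.771232; B: 0.999851; C: 0.406032.
By total probability, P(X ≤ 6) = 0.23·0.771232 + 0.29·0.999851 + 0.48·0.406032 = 0.662236.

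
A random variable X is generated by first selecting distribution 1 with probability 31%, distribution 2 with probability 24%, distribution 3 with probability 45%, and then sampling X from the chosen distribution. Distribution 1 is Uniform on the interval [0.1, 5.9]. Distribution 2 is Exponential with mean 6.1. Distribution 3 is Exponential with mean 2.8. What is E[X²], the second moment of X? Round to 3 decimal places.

28.576

For each component E[X²] = Var + (mean)², giving 1: 11.8033; 2: 74.42; 3: 15.68.
Overall E[X²] = 0.31·11.8033 + 0.24·74.42 + 0.45·15.68 = 28.5758.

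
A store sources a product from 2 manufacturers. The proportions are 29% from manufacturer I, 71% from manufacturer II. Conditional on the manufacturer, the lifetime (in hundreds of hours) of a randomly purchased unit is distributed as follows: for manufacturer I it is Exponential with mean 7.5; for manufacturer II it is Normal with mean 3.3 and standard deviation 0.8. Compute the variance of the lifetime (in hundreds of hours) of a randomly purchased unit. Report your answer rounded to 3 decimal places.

Per component, I: μ=7.5, E[X²]=112.5; II: μ=3.3, E[X²]=11.53.
E[X] = 0.29·7.5 + 0.71·3.3 = 4.518.
E[X²] = 0.29·112.5 + 0.71·11.53 = 40.8113.
Var(X) = E[X²] − (E[X])² = 40.8113 − 20.4123 = 20.399.

20.399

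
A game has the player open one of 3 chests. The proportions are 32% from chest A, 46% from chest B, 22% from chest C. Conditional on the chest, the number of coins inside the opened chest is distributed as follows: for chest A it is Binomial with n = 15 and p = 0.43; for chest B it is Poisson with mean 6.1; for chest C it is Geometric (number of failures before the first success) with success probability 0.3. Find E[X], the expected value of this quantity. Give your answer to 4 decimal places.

5.3833

Component means — A: 6.45; B: 6.1; C: 2.33333.
E[X] = 0.32·6.45 + 0.46·6.1 + 0.22·2.33333 = 5.38333.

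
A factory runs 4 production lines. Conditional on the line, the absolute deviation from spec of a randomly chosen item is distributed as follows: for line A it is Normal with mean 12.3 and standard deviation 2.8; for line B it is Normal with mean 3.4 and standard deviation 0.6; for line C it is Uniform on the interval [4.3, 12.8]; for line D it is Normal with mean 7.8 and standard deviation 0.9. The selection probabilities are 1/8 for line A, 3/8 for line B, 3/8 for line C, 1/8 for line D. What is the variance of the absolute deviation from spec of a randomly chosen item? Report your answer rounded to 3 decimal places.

Per component, A: μ=12.3, E[X²]=159.13; B: μ=3.4, E[X²]=11.92; C: μ=8.55, E[X²]=79.1233; D: μ=7.8, E[X²]=61.65.
E[X] = 0.125·12.3 + 0.375·3.4 + 0.375·8.55 + 0.125·7.8 = 6.99375.
E[X²] = 0.125·159.13 + 0.375·11.92 + 0.375·79.1233 + 0.125·61.65 = 61.7388.
Var(X) = E[X²] − (E[X])² = 61.7388 − 48.9125 = 12.8262.

12.826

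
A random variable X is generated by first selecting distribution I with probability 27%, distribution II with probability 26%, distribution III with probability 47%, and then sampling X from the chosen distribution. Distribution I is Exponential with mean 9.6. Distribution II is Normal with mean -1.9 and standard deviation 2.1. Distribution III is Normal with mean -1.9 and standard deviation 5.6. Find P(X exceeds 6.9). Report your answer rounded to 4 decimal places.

Conditional on each component, P(X > 6.9): I: 0.487361; II: 1.39185e-05; III: 0.0580416.
By total probability, P(X > 6.9) = 0.27·0.487361 + 0.26·1.39185e-05 + 0.47·0.0580416 = 0.158871.

0.1589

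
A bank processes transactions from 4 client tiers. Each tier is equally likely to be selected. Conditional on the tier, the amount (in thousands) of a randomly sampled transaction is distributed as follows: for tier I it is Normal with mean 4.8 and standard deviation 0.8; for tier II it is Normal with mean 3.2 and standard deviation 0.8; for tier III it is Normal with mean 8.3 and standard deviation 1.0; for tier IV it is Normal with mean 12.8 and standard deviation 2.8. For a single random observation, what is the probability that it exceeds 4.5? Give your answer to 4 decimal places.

Conditional on each tier, P(X > 4.5): I: 0.64617; II: 0.0520813; III: 0.999928; IV: 0.998483.
By total probability, P(X > 4.5) = 0.25·0.64617 + 0.25·0.0520813 + 0.25·0.999928 + 0.25·0.998483 = 0.674165.

0.6742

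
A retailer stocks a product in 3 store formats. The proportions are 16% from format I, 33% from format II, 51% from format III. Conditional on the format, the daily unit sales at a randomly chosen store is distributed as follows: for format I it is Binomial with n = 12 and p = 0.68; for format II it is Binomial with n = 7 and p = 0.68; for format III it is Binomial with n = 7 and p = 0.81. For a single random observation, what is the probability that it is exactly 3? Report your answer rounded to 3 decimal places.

Conditional on each format, P(X = 3): I: 0.00243388; II: 0.115397; III: 0.0242403.
By total probability, P(X = 3) = 0.16·0.00243388 + 0.33·0.115397 + 0.51·0.0242403 = 0.050833.

0.051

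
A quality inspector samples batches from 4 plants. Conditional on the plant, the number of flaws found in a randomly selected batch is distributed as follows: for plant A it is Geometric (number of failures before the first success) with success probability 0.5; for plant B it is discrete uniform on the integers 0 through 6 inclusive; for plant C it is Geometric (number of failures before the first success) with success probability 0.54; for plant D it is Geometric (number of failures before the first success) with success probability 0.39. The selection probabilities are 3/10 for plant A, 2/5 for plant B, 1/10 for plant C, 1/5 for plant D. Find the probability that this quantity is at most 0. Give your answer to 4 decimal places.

Conditional on each plant, P(X ≤ 0): A: 0.5; B: 0.142857; C: 0.54; D: 0.39.
By total probability, P(X ≤ 0) = 0.3·0.5 + 0.4·0.142857 + 0.1·0.54 + 0.2·0.39 = 0.339143.

0.3391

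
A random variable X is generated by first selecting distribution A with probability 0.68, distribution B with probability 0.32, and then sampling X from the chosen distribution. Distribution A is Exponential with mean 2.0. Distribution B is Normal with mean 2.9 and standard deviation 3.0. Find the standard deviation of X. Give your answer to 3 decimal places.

Per component, A: μ=2, E[X²]=8; B: μ=2.9, E[X²]=17.41.
E[X] = 0.68·2 + 0.32·2.9 = 2.288.
E[X²] = 0.68·8 + 0.32·17.41 = 11.0112.
Var(X) = E[X²] − (E[X])² = 11.0112 − 5.23494 = 5.77626.
SD(X) = √5.77626 = 2.40338.

2.403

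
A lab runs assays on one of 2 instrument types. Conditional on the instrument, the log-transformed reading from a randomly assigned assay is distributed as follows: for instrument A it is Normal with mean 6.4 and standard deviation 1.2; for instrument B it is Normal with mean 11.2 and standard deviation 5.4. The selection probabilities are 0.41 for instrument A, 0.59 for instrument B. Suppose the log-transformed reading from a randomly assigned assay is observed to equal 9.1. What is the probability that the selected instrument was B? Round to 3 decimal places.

0.788

Likelihoods f(9.1 | ·): A: 0.0264497; B: 0.0684977.
Posterior ∝ prior × likelihood. Numerator for B: 0.59·0.0684977 = 0.0404137.
Normalizing constant: 0.41·0.0264497 + 0.59·0.0684977 = 0.051258.
P(B | observation) = 0.0404137 / 0.051258 = 0.788436.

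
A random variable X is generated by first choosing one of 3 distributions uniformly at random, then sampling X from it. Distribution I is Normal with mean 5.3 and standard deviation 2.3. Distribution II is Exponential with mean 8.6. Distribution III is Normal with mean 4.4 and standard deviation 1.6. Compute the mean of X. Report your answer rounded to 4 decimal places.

6.1000

Component means — I: 5.3; II: 8.6; III: 4.4.
E[X] = 0.333333·5.3 + 0.333333·8.6 + 0.333333·4.4 = 6.1.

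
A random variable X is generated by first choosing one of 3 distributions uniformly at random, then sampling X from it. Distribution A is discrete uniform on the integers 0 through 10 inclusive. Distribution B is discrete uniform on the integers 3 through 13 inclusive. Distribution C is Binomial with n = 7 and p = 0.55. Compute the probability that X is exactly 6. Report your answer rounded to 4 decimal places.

0.0897

Conditional on each component, P(X = 6): A: 0.0909091; B: 0.0909091; C: 0.087194.
By total probability, P(X = 6) = 0.333333·0.0909091 + 0.333333·0.0909091 + 0.333333·0.087194 = 0.0896707.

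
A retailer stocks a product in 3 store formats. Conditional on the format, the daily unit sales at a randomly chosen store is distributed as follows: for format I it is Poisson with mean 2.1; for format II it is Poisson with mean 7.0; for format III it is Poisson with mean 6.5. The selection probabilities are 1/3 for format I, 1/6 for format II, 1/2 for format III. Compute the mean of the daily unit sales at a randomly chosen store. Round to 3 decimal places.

Component means — I: 2.1; II: 7; III: 6.5.
E[X] = 0.333333·2.1 + 0.166667·7 + 0.5·6.5 = 5.11667.

5.117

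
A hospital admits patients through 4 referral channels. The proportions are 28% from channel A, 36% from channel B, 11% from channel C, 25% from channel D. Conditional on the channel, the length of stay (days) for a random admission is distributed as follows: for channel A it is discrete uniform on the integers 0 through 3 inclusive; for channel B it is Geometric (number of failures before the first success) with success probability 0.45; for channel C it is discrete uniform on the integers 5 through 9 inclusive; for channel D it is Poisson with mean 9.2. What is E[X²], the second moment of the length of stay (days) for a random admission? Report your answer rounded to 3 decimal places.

31.566

For each component E[X²] = Var + (mean)², giving A: 3.5; B: 4.20988; C: 51; D: 93.84.
Overall E[X²] = 0.28·3.5 + 0.36·4.20988 + 0.11·51 + 0.25·93.84 = 31.5656.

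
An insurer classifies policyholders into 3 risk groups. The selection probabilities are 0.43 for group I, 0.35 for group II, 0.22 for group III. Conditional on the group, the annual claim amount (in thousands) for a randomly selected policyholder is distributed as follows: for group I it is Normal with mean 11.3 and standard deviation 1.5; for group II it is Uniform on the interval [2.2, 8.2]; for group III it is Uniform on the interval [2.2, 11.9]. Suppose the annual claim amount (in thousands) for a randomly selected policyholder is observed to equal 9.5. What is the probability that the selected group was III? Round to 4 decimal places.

Likelihoods f(9.5 | ·): I: 0.129457; II: 0; III: 0.103093.
Posterior ∝ prior × likelihood. Numerator for III: 0.22·0.103093 = 0.0226804.
Normalizing constant: 0.43·0.129457 + 0.35·0 + 0.22·0.103093 = 0.0783471.
P(III | observation) = 0.0226804 / 0.0783471 = 0.289486.

0.2895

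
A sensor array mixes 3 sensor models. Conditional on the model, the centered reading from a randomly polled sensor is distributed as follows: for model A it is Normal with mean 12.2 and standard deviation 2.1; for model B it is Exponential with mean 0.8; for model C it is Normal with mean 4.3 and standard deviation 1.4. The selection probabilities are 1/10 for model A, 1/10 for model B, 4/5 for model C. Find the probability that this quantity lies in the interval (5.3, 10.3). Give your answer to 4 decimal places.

Conditional on each model, P(5.3 < X < 10.3): A: 0.182287; B: 0.00132422; C: 0.237516.
By total probability, P(5.3 < X < 10.3) = 0.1·0.182287 + 0.1·0.00132422 + 0.8·0.237516 = 0.208374.

0.2084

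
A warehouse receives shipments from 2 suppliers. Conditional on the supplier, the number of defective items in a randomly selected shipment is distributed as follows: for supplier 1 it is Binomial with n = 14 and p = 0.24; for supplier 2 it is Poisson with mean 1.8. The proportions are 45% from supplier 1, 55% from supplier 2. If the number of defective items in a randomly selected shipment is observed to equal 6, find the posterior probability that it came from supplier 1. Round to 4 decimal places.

Likelihoods P(X=6 | ·): 1: 0.0638751; 2: 0.00780859.
Posterior ∝ prior × likelihood. Numerator for 1: 0.45·0.0638751 = 0.0287438.
Normalizing constant: 0.45·0.0638751 + 0.55·0.00780859 = 0.0330385.
P(1 | observation) = 0.0287438 / 0.0330385 = 0.870009.

0.8700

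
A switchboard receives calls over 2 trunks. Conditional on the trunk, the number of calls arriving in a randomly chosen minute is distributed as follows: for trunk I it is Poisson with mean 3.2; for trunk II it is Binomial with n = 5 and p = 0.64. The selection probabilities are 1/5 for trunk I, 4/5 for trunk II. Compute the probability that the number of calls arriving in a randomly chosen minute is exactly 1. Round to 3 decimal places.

0.069

Conditional on each trunk, P(X = 1): I: 0.130439; II: 0.0537477.
By total probability, P(X = 1) = 0.2·0.130439 + 0.8·0.0537477 = 0.069086.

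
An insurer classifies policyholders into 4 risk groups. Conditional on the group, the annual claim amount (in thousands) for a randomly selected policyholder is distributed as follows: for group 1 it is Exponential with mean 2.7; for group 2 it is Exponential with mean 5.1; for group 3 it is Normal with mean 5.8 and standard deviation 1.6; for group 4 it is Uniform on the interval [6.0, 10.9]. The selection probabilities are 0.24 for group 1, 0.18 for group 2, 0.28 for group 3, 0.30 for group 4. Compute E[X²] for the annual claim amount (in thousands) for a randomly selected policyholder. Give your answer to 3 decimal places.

For each component E[X²] = Var + (mean)², giving 1: 14.58; 2: 52.02; 3: 36.2; 4: 73.4033.
Overall E[X²] = 0.24·14.58 + 0.18·52.02 + 0.28·36.2 + 0.3·73.4033 = 45.0198.

45.020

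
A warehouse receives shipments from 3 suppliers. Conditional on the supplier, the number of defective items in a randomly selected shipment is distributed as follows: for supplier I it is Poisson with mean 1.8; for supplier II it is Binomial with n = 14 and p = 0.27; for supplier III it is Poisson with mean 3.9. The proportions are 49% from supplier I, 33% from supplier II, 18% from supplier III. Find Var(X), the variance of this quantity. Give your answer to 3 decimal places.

3.518

Per component, I: μ=1.8, E[X²]=5.04; II: μ=3.78, E[X²]=17.0478; III: μ=3.9, E[X²]=19.11.
E[X] = 0.49·1.8 + 0.33·3.78 + 0.18·3.9 = 2.8314.
E[X²] = 0.49·5.04 + 0.33·17.0478 + 0.18·19.11 = 11.5352.
Var(X) = E[X²] − (E[X])² = 11.5352 − 8.01683 = 3.51835.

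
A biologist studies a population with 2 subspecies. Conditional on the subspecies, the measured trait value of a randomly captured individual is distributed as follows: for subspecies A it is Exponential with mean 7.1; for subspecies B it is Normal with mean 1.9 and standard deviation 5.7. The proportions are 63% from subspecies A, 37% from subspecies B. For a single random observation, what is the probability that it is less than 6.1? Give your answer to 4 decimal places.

Conditional on each subspecies, P(X < 6.1): A: 0.57648; B: 0.769391.
By total probability, P(X < 6.1) = 0.63·0.57648 + 0.37·0.769391 = 0.647857.

0.6479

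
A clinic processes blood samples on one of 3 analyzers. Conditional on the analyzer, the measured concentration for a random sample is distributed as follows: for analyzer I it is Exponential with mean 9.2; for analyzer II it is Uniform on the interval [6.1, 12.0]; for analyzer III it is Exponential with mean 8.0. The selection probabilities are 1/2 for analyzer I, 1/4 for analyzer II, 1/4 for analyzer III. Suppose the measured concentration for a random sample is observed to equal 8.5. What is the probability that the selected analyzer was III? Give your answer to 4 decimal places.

0.1445

Likelihoods f(8.5 | ·): I: 0.0431481; II: 0.169492; III: 0.0431988.
Posterior ∝ prior × likelihood. Numerator for III: 0.25·0.0431988 = 0.0107997.
Normalizing constant: 0.5·0.0431481 + 0.25·0.169492 + 0.25·0.0431988 = 0.0747467.
P(III | observation) = 0.0107997 / 0.0747467 = 0.144484.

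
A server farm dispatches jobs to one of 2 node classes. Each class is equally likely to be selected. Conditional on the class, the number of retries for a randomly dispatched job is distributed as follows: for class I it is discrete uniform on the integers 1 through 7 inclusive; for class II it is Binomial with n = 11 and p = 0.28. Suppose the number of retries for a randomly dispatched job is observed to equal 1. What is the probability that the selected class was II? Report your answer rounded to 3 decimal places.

Likelihoods P(X=1 | ·): I: 0.142857; II: 0.115312.
Posterior ∝ prior × likelihood. Numerator for II: 0.5·0.115312 = 0.0576562.
Normalizing constant: 0.5·0.142857 + 0.5·0.115312 = 0.129085.
P(II | observation) = 0.0576562 / 0.129085 = 0.446654.

0.447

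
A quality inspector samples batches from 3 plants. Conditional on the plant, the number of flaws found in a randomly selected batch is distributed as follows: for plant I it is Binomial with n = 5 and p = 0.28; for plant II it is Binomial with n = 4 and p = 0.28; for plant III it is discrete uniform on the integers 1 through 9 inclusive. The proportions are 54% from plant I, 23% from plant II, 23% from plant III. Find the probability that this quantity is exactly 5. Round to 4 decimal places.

Conditional on each plant, P(X = 5): I: 0.00172104; II: 0; III: 0.111111.
By total probability, P(X = 5) = 0.54·0.00172104 + 0.23·0 + 0.23·0.111111 = 0.0264849.

0.0265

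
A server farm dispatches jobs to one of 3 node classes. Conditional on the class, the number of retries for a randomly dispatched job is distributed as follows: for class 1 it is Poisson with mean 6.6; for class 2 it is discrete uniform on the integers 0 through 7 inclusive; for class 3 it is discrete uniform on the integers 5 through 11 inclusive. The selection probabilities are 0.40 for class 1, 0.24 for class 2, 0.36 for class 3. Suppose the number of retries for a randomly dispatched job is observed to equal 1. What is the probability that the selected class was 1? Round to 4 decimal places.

Likelihoods P(X=1 | ·): 1: 0.00897843; 2: 0.125; 3: 0.
Posterior ∝ prior × likelihood. Numerator for 1: 0.4·0.00897843 = 0.00359137.
Normalizing constant: 0.4·0.00897843 + 0.24·0.125 + 0.36·0 = 0.0335914.
P(1 | observation) = 0.00359137 / 0.0335914 = 0.106914.

0.1069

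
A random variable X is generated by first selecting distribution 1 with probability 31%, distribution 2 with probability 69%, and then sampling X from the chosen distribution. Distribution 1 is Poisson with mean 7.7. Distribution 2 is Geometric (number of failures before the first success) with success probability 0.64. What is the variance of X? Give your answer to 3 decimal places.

13.890

Per component, 1: μ=7.7, E[X²]=66.99; 2: μ=0.5625, E[X²]=1.19531.
E[X] = 0.31·7.7 + 0.69·0.5625 = 2.77513.
E[X²] = 0.31·66.99 + 0.69·1.19531 = 21.5917.
Var(X) = E[X²] − (E[X])² = 21.5917 − 7.70132 = 13.8903.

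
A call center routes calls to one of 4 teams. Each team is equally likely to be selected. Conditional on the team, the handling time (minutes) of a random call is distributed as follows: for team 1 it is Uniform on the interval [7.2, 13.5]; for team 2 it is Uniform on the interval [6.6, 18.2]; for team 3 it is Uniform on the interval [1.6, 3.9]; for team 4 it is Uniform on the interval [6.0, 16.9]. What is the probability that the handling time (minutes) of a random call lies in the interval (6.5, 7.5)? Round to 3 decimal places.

0.054

Conditional on each team, P(6.5 < X < 7.5): 1: 0.047619; 2: 0.0775862; 3: 0; 4: 0.0917431.
By total probability, P(6.5 < X < 7.5) = 0.25·0.047619 + 0.25·0.0775862 + 0.25·0 + 0.25·0.0917431 = 0.0542371.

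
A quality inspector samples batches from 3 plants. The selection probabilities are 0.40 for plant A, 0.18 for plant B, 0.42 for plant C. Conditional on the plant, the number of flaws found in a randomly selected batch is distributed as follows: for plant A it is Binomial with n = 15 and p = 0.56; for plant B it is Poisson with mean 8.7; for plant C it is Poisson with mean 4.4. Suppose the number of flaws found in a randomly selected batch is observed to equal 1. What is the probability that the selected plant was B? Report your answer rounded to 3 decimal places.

Likelihoods P(X=1 | ·): A: 8.56282e-05; B: 0.0014493; C: 0.0540203.
Posterior ∝ prior × likelihood. Numerator for B: 0.18·0.0014493 = 0.000260873.
Normalizing constant: 0.4·8.56282e-05 + 0.18·0.0014493 + 0.42·0.0540203 = 0.0229836.
P(B | observation) = 0.000260873 / 0.0229836 = 0.0113504.

0.011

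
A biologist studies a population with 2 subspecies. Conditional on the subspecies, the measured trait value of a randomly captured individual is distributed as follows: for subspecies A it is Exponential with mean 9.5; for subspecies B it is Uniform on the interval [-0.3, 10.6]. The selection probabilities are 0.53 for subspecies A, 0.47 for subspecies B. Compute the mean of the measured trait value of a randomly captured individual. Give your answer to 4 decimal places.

7.4555

Component means — A: 9.5; B: 5.15.
E[X] = 0.53·9.5 + 0.47·5.15 = 7.4555.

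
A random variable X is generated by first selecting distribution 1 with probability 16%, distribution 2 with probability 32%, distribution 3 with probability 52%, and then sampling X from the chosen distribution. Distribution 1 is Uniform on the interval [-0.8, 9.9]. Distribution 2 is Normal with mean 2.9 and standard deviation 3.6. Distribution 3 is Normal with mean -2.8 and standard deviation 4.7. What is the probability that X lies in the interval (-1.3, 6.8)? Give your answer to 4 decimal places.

Conditional on each component, P(-1.3 < X < 6.8): 1: 0.71028; 2: 0.738997; 3: 0.354258.
By total probability, P(-1.3 < X < 6.8) = 0.16·0.71028 + 0.32·0.738997 + 0.52·0.354258 = 0.534338.

0.5343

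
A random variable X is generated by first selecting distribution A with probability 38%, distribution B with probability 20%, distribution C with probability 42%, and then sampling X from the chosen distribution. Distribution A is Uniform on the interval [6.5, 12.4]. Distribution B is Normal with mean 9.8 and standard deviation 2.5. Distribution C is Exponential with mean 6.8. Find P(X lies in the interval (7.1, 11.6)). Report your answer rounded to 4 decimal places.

0.4862

Conditional on each component, P(7.1 < X < 11.6): A: 0.762712; B: 0.624166; C: 0.17039.
By total probability, P(7.1 < X < 11.6) = 0.38·0.762712 + 0.2·0.624166 + 0.42·0.17039 = 0.486228.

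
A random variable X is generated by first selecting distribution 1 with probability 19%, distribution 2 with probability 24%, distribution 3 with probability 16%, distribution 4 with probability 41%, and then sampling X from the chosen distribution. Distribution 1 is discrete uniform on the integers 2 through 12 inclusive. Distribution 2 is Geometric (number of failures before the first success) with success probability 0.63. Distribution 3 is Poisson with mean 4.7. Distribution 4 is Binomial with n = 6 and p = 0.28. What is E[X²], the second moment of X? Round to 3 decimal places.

For each component E[X²] = Var + (mean)², giving 1: 59; 2: 1.27715; 3: 26.79; 4: 4.032.
Overall E[X²] = 0.19·59 + 0.24·1.27715 + 0.16·26.79 + 0.41·4.032 = 17.456.

17.456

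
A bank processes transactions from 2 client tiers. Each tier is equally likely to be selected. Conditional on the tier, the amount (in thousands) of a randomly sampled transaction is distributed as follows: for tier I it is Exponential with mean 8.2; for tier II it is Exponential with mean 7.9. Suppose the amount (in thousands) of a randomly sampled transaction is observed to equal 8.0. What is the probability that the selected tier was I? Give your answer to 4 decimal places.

Likelihoods f(8.0 | ·): I: 0.045971; II: 0.0459813.
Posterior ∝ prior × likelihood. Numerator for I: 0.5·0.045971 = 0.0229855.
Normalizing constant: 0.5·0.045971 + 0.5·0.0459813 = 0.0459762.
P(I | observation) = 0.0229855 / 0.0459762 = 0.499944.

0.4999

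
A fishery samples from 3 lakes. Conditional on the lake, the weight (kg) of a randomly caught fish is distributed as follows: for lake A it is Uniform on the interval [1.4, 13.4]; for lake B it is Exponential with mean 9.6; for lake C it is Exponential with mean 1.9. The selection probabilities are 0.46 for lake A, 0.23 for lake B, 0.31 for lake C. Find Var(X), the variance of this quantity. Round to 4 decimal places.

Per component, A: μ=7.4, E[X²]=66.76; B: μ=9.6, E[X²]=184.32; C: μ=1.9, E[X²]=7.22.
E[X] = 0.46·7.4 + 0.23·9.6 + 0.31·1.9 = 6.201.
E[X²] = 0.46·66.76 + 0.23·184.32 + 0.31·7.22 = 75.3414.
Var(X) = E[X²] − (E[X])² = 75.3414 − 38.4524 = 36.889.

36.8890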